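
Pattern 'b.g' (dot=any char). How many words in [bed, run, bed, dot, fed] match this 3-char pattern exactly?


Pattern 'b.g' means: starts with 'b', any single char, ends with 'g'.
Checking each word (must be exactly 3 chars):
  'bed' (len=3): no
  'run' (len=3): no
  'bed' (len=3): no
  'dot' (len=3): no
  'fed' (len=3): no
Matching words: []
Total: 0

0


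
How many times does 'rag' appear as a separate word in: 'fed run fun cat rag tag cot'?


Scanning each word for exact match 'rag':
  Word 1: 'fed' -> no
  Word 2: 'run' -> no
  Word 3: 'fun' -> no
  Word 4: 'cat' -> no
  Word 5: 'rag' -> MATCH
  Word 6: 'tag' -> no
  Word 7: 'cot' -> no
Total matches: 1

1


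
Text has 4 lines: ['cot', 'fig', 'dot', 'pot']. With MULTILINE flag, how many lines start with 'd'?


With MULTILINE flag, ^ matches the start of each line.
Lines: ['cot', 'fig', 'dot', 'pot']
Checking which lines start with 'd':
  Line 1: 'cot' -> no
  Line 2: 'fig' -> no
  Line 3: 'dot' -> MATCH
  Line 4: 'pot' -> no
Matching lines: ['dot']
Count: 1

1


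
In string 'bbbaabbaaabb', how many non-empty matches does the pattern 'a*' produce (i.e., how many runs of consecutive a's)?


Pattern 'a*' matches zero or more a's. We want non-empty runs of consecutive a's.
String: 'bbbaabbaaabb'
Walking through the string to find runs of a's:
  Run 1: positions 3-4 -> 'aa'
  Run 2: positions 7-9 -> 'aaa'
Non-empty runs found: ['aa', 'aaa']
Count: 2

2


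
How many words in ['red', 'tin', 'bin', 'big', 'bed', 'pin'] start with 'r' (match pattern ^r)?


Pattern ^r anchors to start of word. Check which words begin with 'r':
  'red' -> MATCH (starts with 'r')
  'tin' -> no
  'bin' -> no
  'big' -> no
  'bed' -> no
  'pin' -> no
Matching words: ['red']
Count: 1

1


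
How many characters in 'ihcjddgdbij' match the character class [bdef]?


Character class [bdef] matches any of: {b, d, e, f}
Scanning string 'ihcjddgdbij' character by character:
  pos 0: 'i' -> no
  pos 1: 'h' -> no
  pos 2: 'c' -> no
  pos 3: 'j' -> no
  pos 4: 'd' -> MATCH
  pos 5: 'd' -> MATCH
  pos 6: 'g' -> no
  pos 7: 'd' -> MATCH
  pos 8: 'b' -> MATCH
  pos 9: 'i' -> no
  pos 10: 'j' -> no
Total matches: 4

4


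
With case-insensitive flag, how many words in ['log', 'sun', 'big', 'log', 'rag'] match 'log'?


Case-insensitive matching: compare each word's lowercase form to 'log'.
  'log' -> lower='log' -> MATCH
  'sun' -> lower='sun' -> no
  'big' -> lower='big' -> no
  'log' -> lower='log' -> MATCH
  'rag' -> lower='rag' -> no
Matches: ['log', 'log']
Count: 2

2


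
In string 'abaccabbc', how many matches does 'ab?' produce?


Pattern 'ab?' matches 'a' optionally followed by 'b'.
String: 'abaccabbc'
Scanning left to right for 'a' then checking next char:
  Match 1: 'ab' (a followed by b)
  Match 2: 'a' (a not followed by b)
  Match 3: 'ab' (a followed by b)
Total matches: 3

3


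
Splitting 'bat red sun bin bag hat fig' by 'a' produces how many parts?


Splitting by 'a' breaks the string at each occurrence of the separator.
Text: 'bat red sun bin bag hat fig'
Parts after split:
  Part 1: 'b'
  Part 2: 't red sun bin b'
  Part 3: 'g h'
  Part 4: 't fig'
Total parts: 4

4


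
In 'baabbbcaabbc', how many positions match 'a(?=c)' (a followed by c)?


Lookahead 'a(?=c)' matches 'a' only when followed by 'c'.
String: 'baabbbcaabbc'
Checking each position where char is 'a':
  pos 1: 'a' -> no (next='a')
  pos 2: 'a' -> no (next='b')
  pos 7: 'a' -> no (next='a')
  pos 8: 'a' -> no (next='b')
Matching positions: []
Count: 0

0


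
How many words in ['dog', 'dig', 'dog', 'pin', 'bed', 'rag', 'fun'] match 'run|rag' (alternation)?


Alternation 'run|rag' matches either 'run' or 'rag'.
Checking each word:
  'dog' -> no
  'dig' -> no
  'dog' -> no
  'pin' -> no
  'bed' -> no
  'rag' -> MATCH
  'fun' -> no
Matches: ['rag']
Count: 1

1


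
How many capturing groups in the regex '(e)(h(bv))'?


To count capturing groups, count each '(' that starts a group.
Pattern: '(e)(h(bv))'
Walking through the pattern:
  Position 0: '(' -> group #1
  Position 3: '(' -> group #2
  Position 5: '(' -> group #3
Total capturing groups: 3

3


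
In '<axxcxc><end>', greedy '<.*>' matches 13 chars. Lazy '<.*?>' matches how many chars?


Greedy '<.*>' tries to match as MUCH as possible.
Lazy '<.*?>' tries to match as LITTLE as possible.

String: '<axxcxc><end>'
Greedy '<.*>' starts at first '<' and extends to the LAST '>': '<axxcxc><end>' (13 chars)
Lazy '<.*?>' starts at first '<' and stops at the FIRST '>': '<axxcxc>' (8 chars)

8


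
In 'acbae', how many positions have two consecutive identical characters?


Looking for consecutive identical characters in 'acbae':
  pos 0-1: 'a' vs 'c' -> different
  pos 1-2: 'c' vs 'b' -> different
  pos 2-3: 'b' vs 'a' -> different
  pos 3-4: 'a' vs 'e' -> different
Consecutive identical pairs: []
Count: 0

0


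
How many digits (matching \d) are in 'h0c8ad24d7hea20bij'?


\d matches any digit 0-9.
Scanning 'h0c8ad24d7hea20bij':
  pos 1: '0' -> DIGIT
  pos 3: '8' -> DIGIT
  pos 6: '2' -> DIGIT
  pos 7: '4' -> DIGIT
  pos 9: '7' -> DIGIT
  pos 13: '2' -> DIGIT
  pos 14: '0' -> DIGIT
Digits found: ['0', '8', '2', '4', '7', '2', '0']
Total: 7

7


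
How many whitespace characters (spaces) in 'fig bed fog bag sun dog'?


\s matches whitespace characters (spaces, tabs, etc.).
Text: 'fig bed fog bag sun dog'
This text has 6 words separated by spaces.
Number of spaces = number of words - 1 = 6 - 1 = 5

5


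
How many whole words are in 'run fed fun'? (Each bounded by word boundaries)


Word boundaries (\b) mark the start/end of each word.
Text: 'run fed fun'
Splitting by whitespace:
  Word 1: 'run'
  Word 2: 'fed'
  Word 3: 'fun'
Total whole words: 3

3


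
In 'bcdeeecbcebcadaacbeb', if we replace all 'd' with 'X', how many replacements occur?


re.sub('d', 'X', text) replaces every occurrence of 'd' with 'X'.
Text: 'bcdeeecbcebcadaacbeb'
Scanning for 'd':
  pos 2: 'd' -> replacement #1
  pos 13: 'd' -> replacement #2
Total replacements: 2

2


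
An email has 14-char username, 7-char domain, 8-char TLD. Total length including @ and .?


An email address has format: username@domain.tld
Username length: 14
'@' character: 1
Domain length: 7
'.' character: 1
TLD length: 8
Total = 14 + 1 + 7 + 1 + 8 = 31

31


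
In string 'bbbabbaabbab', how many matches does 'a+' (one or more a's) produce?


Pattern 'a+' matches one or more consecutive a's.
String: 'bbbabbaabbab'
Scanning for runs of a:
  Match 1: 'a' (length 1)
  Match 2: 'aa' (length 2)
  Match 3: 'a' (length 1)
Total matches: 3

3


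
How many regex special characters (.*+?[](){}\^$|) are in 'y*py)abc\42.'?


Regex special characters are: . * + ? [ ] ( ) { } \ ^ $ |
Scanning 'y*py)abc\42.':
  pos 1: '*' -> SPECIAL
  pos 4: ')' -> SPECIAL
  pos 8: '\' -> SPECIAL
  pos 11: '.' -> SPECIAL
Special chars found: ['*', ')', '\\', '.']
Total: 4

4


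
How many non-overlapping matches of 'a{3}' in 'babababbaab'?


Pattern 'a{3}' matches exactly 3 consecutive a's (greedy, non-overlapping).
String: 'babababbaab'
Scanning for runs of a's:
  Run at pos 1: 'a' (length 1) -> 0 match(es)
  Run at pos 3: 'a' (length 1) -> 0 match(es)
  Run at pos 5: 'a' (length 1) -> 0 match(es)
  Run at pos 8: 'aa' (length 2) -> 0 match(es)
Matches found: []
Total: 0

0


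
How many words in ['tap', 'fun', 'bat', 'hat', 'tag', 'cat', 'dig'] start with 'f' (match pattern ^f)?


Pattern ^f anchors to start of word. Check which words begin with 'f':
  'tap' -> no
  'fun' -> MATCH (starts with 'f')
  'bat' -> no
  'hat' -> no
  'tag' -> no
  'cat' -> no
  'dig' -> no
Matching words: ['fun']
Count: 1

1


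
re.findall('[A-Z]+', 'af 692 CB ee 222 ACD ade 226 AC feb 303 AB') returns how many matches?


Pattern '[A-Z]+' finds one or more uppercase letters.
Text: 'af 692 CB ee 222 ACD ade 226 AC feb 303 AB'
Scanning for matches:
  Match 1: 'CB'
  Match 2: 'ACD'
  Match 3: 'AC'
  Match 4: 'AB'
Total matches: 4

4


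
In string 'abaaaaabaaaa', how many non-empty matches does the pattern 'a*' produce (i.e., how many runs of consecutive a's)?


Pattern 'a*' matches zero or more a's. We want non-empty runs of consecutive a's.
String: 'abaaaaabaaaa'
Walking through the string to find runs of a's:
  Run 1: positions 0-0 -> 'a'
  Run 2: positions 2-6 -> 'aaaaa'
  Run 3: positions 8-11 -> 'aaaa'
Non-empty runs found: ['a', 'aaaaa', 'aaaa']
Count: 3

3


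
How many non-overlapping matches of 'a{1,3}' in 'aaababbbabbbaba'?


Pattern 'a{1,3}' matches between 1 and 3 consecutive a's (greedy).
String: 'aaababbbabbbaba'
Finding runs of a's and applying greedy matching:
  Run at pos 0: 'aaa' (length 3)
  Run at pos 4: 'a' (length 1)
  Run at pos 8: 'a' (length 1)
  Run at pos 12: 'a' (length 1)
  Run at pos 14: 'a' (length 1)
Matches: ['aaa', 'a', 'a', 'a', 'a']
Count: 5

5


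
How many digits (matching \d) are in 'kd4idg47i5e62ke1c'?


\d matches any digit 0-9.
Scanning 'kd4idg47i5e62ke1c':
  pos 2: '4' -> DIGIT
  pos 6: '4' -> DIGIT
  pos 7: '7' -> DIGIT
  pos 9: '5' -> DIGIT
  pos 11: '6' -> DIGIT
  pos 12: '2' -> DIGIT
  pos 15: '1' -> DIGIT
Digits found: ['4', '4', '7', '5', '6', '2', '1']
Total: 7

7


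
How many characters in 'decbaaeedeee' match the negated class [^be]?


Negated class [^be] matches any char NOT in {b, e}
Scanning 'decbaaeedeee':
  pos 0: 'd' -> MATCH
  pos 1: 'e' -> no (excluded)
  pos 2: 'c' -> MATCH
  pos 3: 'b' -> no (excluded)
  pos 4: 'a' -> MATCH
  pos 5: 'a' -> MATCH
  pos 6: 'e' -> no (excluded)
  pos 7: 'e' -> no (excluded)
  pos 8: 'd' -> MATCH
  pos 9: 'e' -> no (excluded)
  pos 10: 'e' -> no (excluded)
  pos 11: 'e' -> no (excluded)
Total matches: 5

5


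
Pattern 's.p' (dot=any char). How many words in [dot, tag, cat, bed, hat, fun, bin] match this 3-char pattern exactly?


Pattern 's.p' means: starts with 's', any single char, ends with 'p'.
Checking each word (must be exactly 3 chars):
  'dot' (len=3): no
  'tag' (len=3): no
  'cat' (len=3): no
  'bed' (len=3): no
  'hat' (len=3): no
  'fun' (len=3): no
  'bin' (len=3): no
Matching words: []
Total: 0

0


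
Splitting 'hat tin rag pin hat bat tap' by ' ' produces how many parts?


Splitting by ' ' breaks the string at each occurrence of the separator.
Text: 'hat tin rag pin hat bat tap'
Parts after split:
  Part 1: 'hat'
  Part 2: 'tin'
  Part 3: 'rag'
  Part 4: 'pin'
  Part 5: 'hat'
  Part 6: 'bat'
  Part 7: 'tap'
Total parts: 7

7


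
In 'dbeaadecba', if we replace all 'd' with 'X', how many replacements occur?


re.sub('d', 'X', text) replaces every occurrence of 'd' with 'X'.
Text: 'dbeaadecba'
Scanning for 'd':
  pos 0: 'd' -> replacement #1
  pos 5: 'd' -> replacement #2
Total replacements: 2

2


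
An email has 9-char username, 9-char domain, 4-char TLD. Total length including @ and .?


An email address has format: username@domain.tld
Username length: 9
'@' character: 1
Domain length: 9
'.' character: 1
TLD length: 4
Total = 9 + 1 + 9 + 1 + 4 = 24

24


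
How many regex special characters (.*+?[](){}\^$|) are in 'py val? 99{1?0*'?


Regex special characters are: . * + ? [ ] ( ) { } \ ^ $ |
Scanning 'py val? 99{1?0*':
  pos 6: '?' -> SPECIAL
  pos 10: '{' -> SPECIAL
  pos 12: '?' -> SPECIAL
  pos 14: '*' -> SPECIAL
Special chars found: ['?', '{', '?', '*']
Total: 4

4


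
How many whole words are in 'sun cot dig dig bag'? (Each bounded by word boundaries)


Word boundaries (\b) mark the start/end of each word.
Text: 'sun cot dig dig bag'
Splitting by whitespace:
  Word 1: 'sun'
  Word 2: 'cot'
  Word 3: 'dig'
  Word 4: 'dig'
  Word 5: 'bag'
Total whole words: 5

5


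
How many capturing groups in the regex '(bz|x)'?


To count capturing groups, count each '(' that starts a group.
Pattern: '(bz|x)'
Walking through the pattern:
  Position 0: '(' -> group #1
Total capturing groups: 1

1


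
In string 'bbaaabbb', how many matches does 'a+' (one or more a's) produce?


Pattern 'a+' matches one or more consecutive a's.
String: 'bbaaabbb'
Scanning for runs of a:
  Match 1: 'aaa' (length 3)
Total matches: 1

1


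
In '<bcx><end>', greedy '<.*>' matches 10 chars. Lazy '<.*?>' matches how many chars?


Greedy '<.*>' tries to match as MUCH as possible.
Lazy '<.*?>' tries to match as LITTLE as possible.

String: '<bcx><end>'
Greedy '<.*>' starts at first '<' and extends to the LAST '>': '<bcx><end>' (10 chars)
Lazy '<.*?>' starts at first '<' and stops at the FIRST '>': '<bcx>' (5 chars)

5


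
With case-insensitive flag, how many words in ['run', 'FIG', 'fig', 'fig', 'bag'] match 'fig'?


Case-insensitive matching: compare each word's lowercase form to 'fig'.
  'run' -> lower='run' -> no
  'FIG' -> lower='fig' -> MATCH
  'fig' -> lower='fig' -> MATCH
  'fig' -> lower='fig' -> MATCH
  'bag' -> lower='bag' -> no
Matches: ['FIG', 'fig', 'fig']
Count: 3

3


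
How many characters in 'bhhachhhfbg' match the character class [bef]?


Character class [bef] matches any of: {b, e, f}
Scanning string 'bhhachhhfbg' character by character:
  pos 0: 'b' -> MATCH
  pos 1: 'h' -> no
  pos 2: 'h' -> no
  pos 3: 'a' -> no
  pos 4: 'c' -> no
  pos 5: 'h' -> no
  pos 6: 'h' -> no
  pos 7: 'h' -> no
  pos 8: 'f' -> MATCH
  pos 9: 'b' -> MATCH
  pos 10: 'g' -> no
Total matches: 3

3


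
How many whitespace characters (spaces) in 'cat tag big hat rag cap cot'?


\s matches whitespace characters (spaces, tabs, etc.).
Text: 'cat tag big hat rag cap cot'
This text has 7 words separated by spaces.
Number of spaces = number of words - 1 = 7 - 1 = 6

6


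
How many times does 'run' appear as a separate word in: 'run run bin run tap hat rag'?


Scanning each word for exact match 'run':
  Word 1: 'run' -> MATCH
  Word 2: 'run' -> MATCH
  Word 3: 'bin' -> no
  Word 4: 'run' -> MATCH
  Word 5: 'tap' -> no
  Word 6: 'hat' -> no
  Word 7: 'rag' -> no
Total matches: 3

3


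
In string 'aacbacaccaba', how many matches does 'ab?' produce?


Pattern 'ab?' matches 'a' optionally followed by 'b'.
String: 'aacbacaccaba'
Scanning left to right for 'a' then checking next char:
  Match 1: 'a' (a not followed by b)
  Match 2: 'a' (a not followed by b)
  Match 3: 'a' (a not followed by b)
  Match 4: 'a' (a not followed by b)
  Match 5: 'ab' (a followed by b)
  Match 6: 'a' (a not followed by b)
Total matches: 6

6


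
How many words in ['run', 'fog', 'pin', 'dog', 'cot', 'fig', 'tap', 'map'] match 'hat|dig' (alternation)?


Alternation 'hat|dig' matches either 'hat' or 'dig'.
Checking each word:
  'run' -> no
  'fog' -> no
  'pin' -> no
  'dog' -> no
  'cot' -> no
  'fig' -> no
  'tap' -> no
  'map' -> no
Matches: []
Count: 0

0


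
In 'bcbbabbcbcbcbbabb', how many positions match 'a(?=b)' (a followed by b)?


Lookahead 'a(?=b)' matches 'a' only when followed by 'b'.
String: 'bcbbabbcbcbcbbabb'
Checking each position where char is 'a':
  pos 4: 'a' -> MATCH (next='b')
  pos 14: 'a' -> MATCH (next='b')
Matching positions: [4, 14]
Count: 2

2


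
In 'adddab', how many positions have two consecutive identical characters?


Looking for consecutive identical characters in 'adddab':
  pos 0-1: 'a' vs 'd' -> different
  pos 1-2: 'd' vs 'd' -> MATCH ('dd')
  pos 2-3: 'd' vs 'd' -> MATCH ('dd')
  pos 3-4: 'd' vs 'a' -> different
  pos 4-5: 'a' vs 'b' -> different
Consecutive identical pairs: ['dd', 'dd']
Count: 2

2


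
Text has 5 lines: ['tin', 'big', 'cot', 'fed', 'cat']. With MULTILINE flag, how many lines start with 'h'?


With MULTILINE flag, ^ matches the start of each line.
Lines: ['tin', 'big', 'cot', 'fed', 'cat']
Checking which lines start with 'h':
  Line 1: 'tin' -> no
  Line 2: 'big' -> no
  Line 3: 'cot' -> no
  Line 4: 'fed' -> no
  Line 5: 'cat' -> no
Matching lines: []
Count: 0

0


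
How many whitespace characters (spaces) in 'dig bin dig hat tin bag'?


\s matches whitespace characters (spaces, tabs, etc.).
Text: 'dig bin dig hat tin bag'
This text has 6 words separated by spaces.
Number of spaces = number of words - 1 = 6 - 1 = 5

5


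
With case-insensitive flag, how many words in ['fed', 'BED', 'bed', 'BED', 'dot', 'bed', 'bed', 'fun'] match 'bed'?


Case-insensitive matching: compare each word's lowercase form to 'bed'.
  'fed' -> lower='fed' -> no
  'BED' -> lower='bed' -> MATCH
  'bed' -> lower='bed' -> MATCH
  'BED' -> lower='bed' -> MATCH
  'dot' -> lower='dot' -> no
  'bed' -> lower='bed' -> MATCH
  'bed' -> lower='bed' -> MATCH
  'fun' -> lower='fun' -> no
Matches: ['BED', 'bed', 'BED', 'bed', 'bed']
Count: 5

5


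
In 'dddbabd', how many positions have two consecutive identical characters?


Looking for consecutive identical characters in 'dddbabd':
  pos 0-1: 'd' vs 'd' -> MATCH ('dd')
  pos 1-2: 'd' vs 'd' -> MATCH ('dd')
  pos 2-3: 'd' vs 'b' -> different
  pos 3-4: 'b' vs 'a' -> different
  pos 4-5: 'a' vs 'b' -> different
  pos 5-6: 'b' vs 'd' -> different
Consecutive identical pairs: ['dd', 'dd']
Count: 2

2


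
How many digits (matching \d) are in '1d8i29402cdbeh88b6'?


\d matches any digit 0-9.
Scanning '1d8i29402cdbeh88b6':
  pos 0: '1' -> DIGIT
  pos 2: '8' -> DIGIT
  pos 4: '2' -> DIGIT
  pos 5: '9' -> DIGIT
  pos 6: '4' -> DIGIT
  pos 7: '0' -> DIGIT
  pos 8: '2' -> DIGIT
  pos 14: '8' -> DIGIT
  pos 15: '8' -> DIGIT
  pos 17: '6' -> DIGIT
Digits found: ['1', '8', '2', '9', '4', '0', '2', '8', '8', '6']
Total: 10

10


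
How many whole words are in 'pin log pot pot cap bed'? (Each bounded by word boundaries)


Word boundaries (\b) mark the start/end of each word.
Text: 'pin log pot pot cap bed'
Splitting by whitespace:
  Word 1: 'pin'
  Word 2: 'log'
  Word 3: 'pot'
  Word 4: 'pot'
  Word 5: 'cap'
  Word 6: 'bed'
Total whole words: 6

6


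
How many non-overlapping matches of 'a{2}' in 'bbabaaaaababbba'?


Pattern 'a{2}' matches exactly 2 consecutive a's (greedy, non-overlapping).
String: 'bbabaaaaababbba'
Scanning for runs of a's:
  Run at pos 2: 'a' (length 1) -> 0 match(es)
  Run at pos 4: 'aaaaa' (length 5) -> 2 match(es)
  Run at pos 10: 'a' (length 1) -> 0 match(es)
  Run at pos 14: 'a' (length 1) -> 0 match(es)
Matches found: ['aa', 'aa']
Total: 2

2


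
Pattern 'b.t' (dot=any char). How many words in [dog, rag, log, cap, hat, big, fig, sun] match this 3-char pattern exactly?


Pattern 'b.t' means: starts with 'b', any single char, ends with 't'.
Checking each word (must be exactly 3 chars):
  'dog' (len=3): no
  'rag' (len=3): no
  'log' (len=3): no
  'cap' (len=3): no
  'hat' (len=3): no
  'big' (len=3): no
  'fig' (len=3): no
  'sun' (len=3): no
Matching words: []
Total: 0

0


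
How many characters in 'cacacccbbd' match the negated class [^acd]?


Negated class [^acd] matches any char NOT in {a, c, d}
Scanning 'cacacccbbd':
  pos 0: 'c' -> no (excluded)
  pos 1: 'a' -> no (excluded)
  pos 2: 'c' -> no (excluded)
  pos 3: 'a' -> no (excluded)
  pos 4: 'c' -> no (excluded)
  pos 5: 'c' -> no (excluded)
  pos 6: 'c' -> no (excluded)
  pos 7: 'b' -> MATCH
  pos 8: 'b' -> MATCH
  pos 9: 'd' -> no (excluded)
Total matches: 2

2


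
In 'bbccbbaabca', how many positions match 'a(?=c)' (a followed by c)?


Lookahead 'a(?=c)' matches 'a' only when followed by 'c'.
String: 'bbccbbaabca'
Checking each position where char is 'a':
  pos 6: 'a' -> no (next='a')
  pos 7: 'a' -> no (next='b')
Matching positions: []
Count: 0

0


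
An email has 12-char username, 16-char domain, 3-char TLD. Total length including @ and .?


An email address has format: username@domain.tld
Username length: 12
'@' character: 1
Domain length: 16
'.' character: 1
TLD length: 3
Total = 12 + 1 + 16 + 1 + 3 = 33

33


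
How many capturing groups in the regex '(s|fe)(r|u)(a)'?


To count capturing groups, count each '(' that starts a group.
Pattern: '(s|fe)(r|u)(a)'
Walking through the pattern:
  Position 0: '(' -> group #1
  Position 6: '(' -> group #2
  Position 11: '(' -> group #3
Total capturing groups: 3

3


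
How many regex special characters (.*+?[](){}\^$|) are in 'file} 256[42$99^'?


Regex special characters are: . * + ? [ ] ( ) { } \ ^ $ |
Scanning 'file} 256[42$99^':
  pos 4: '}' -> SPECIAL
  pos 9: '[' -> SPECIAL
  pos 12: '$' -> SPECIAL
  pos 15: '^' -> SPECIAL
Special chars found: ['}', '[', '$', '^']
Total: 4

4


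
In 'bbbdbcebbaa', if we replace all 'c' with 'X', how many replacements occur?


re.sub('c', 'X', text) replaces every occurrence of 'c' with 'X'.
Text: 'bbbdbcebbaa'
Scanning for 'c':
  pos 5: 'c' -> replacement #1
Total replacements: 1

1


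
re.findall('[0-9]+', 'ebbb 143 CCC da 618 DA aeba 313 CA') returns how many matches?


Pattern '[0-9]+' finds one or more digits.
Text: 'ebbb 143 CCC da 618 DA aeba 313 CA'
Scanning for matches:
  Match 1: '143'
  Match 2: '618'
  Match 3: '313'
Total matches: 3

3


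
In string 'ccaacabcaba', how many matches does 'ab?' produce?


Pattern 'ab?' matches 'a' optionally followed by 'b'.
String: 'ccaacabcaba'
Scanning left to right for 'a' then checking next char:
  Match 1: 'a' (a not followed by b)
  Match 2: 'a' (a not followed by b)
  Match 3: 'ab' (a followed by b)
  Match 4: 'ab' (a followed by b)
  Match 5: 'a' (a not followed by b)
Total matches: 5

5


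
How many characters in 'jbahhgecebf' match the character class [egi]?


Character class [egi] matches any of: {e, g, i}
Scanning string 'jbahhgecebf' character by character:
  pos 0: 'j' -> no
  pos 1: 'b' -> no
  pos 2: 'a' -> no
  pos 3: 'h' -> no
  pos 4: 'h' -> no
  pos 5: 'g' -> MATCH
  pos 6: 'e' -> MATCH
  pos 7: 'c' -> no
  pos 8: 'e' -> MATCH
  pos 9: 'b' -> no
  pos 10: 'f' -> no
Total matches: 3

3


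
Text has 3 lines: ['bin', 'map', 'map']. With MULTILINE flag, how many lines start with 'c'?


With MULTILINE flag, ^ matches the start of each line.
Lines: ['bin', 'map', 'map']
Checking which lines start with 'c':
  Line 1: 'bin' -> no
  Line 2: 'map' -> no
  Line 3: 'map' -> no
Matching lines: []
Count: 0

0


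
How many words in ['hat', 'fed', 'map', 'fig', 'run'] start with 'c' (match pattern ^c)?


Pattern ^c anchors to start of word. Check which words begin with 'c':
  'hat' -> no
  'fed' -> no
  'map' -> no
  'fig' -> no
  'run' -> no
Matching words: []
Count: 0

0


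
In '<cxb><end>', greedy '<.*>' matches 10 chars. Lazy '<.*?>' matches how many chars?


Greedy '<.*>' tries to match as MUCH as possible.
Lazy '<.*?>' tries to match as LITTLE as possible.

String: '<cxb><end>'
Greedy '<.*>' starts at first '<' and extends to the LAST '>': '<cxb><end>' (10 chars)
Lazy '<.*?>' starts at first '<' and stops at the FIRST '>': '<cxb>' (5 chars)

5


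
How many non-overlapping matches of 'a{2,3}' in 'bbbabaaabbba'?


Pattern 'a{2,3}' matches between 2 and 3 consecutive a's (greedy).
String: 'bbbabaaabbba'
Finding runs of a's and applying greedy matching:
  Run at pos 3: 'a' (length 1)
  Run at pos 5: 'aaa' (length 3)
  Run at pos 11: 'a' (length 1)
Matches: ['aaa']
Count: 1

1


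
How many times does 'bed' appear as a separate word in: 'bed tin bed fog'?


Scanning each word for exact match 'bed':
  Word 1: 'bed' -> MATCH
  Word 2: 'tin' -> no
  Word 3: 'bed' -> MATCH
  Word 4: 'fog' -> no
Total matches: 2

2


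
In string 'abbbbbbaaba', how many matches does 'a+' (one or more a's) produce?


Pattern 'a+' matches one or more consecutive a's.
String: 'abbbbbbaaba'
Scanning for runs of a:
  Match 1: 'a' (length 1)
  Match 2: 'aa' (length 2)
  Match 3: 'a' (length 1)
Total matches: 3

3


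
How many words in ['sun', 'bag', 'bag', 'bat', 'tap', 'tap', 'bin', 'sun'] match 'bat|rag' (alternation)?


Alternation 'bat|rag' matches either 'bat' or 'rag'.
Checking each word:
  'sun' -> no
  'bag' -> no
  'bag' -> no
  'bat' -> MATCH
  'tap' -> no
  'tap' -> no
  'bin' -> no
  'sun' -> no
Matches: ['bat']
Count: 1

1


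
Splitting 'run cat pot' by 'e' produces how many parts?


Splitting by 'e' breaks the string at each occurrence of the separator.
Text: 'run cat pot'
Parts after split:
  Part 1: 'run cat pot'
Total parts: 1

1


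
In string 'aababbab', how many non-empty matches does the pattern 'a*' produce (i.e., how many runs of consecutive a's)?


Pattern 'a*' matches zero or more a's. We want non-empty runs of consecutive a's.
String: 'aababbab'
Walking through the string to find runs of a's:
  Run 1: positions 0-1 -> 'aa'
  Run 2: positions 3-3 -> 'a'
  Run 3: positions 6-6 -> 'a'
Non-empty runs found: ['aa', 'a', 'a']
Count: 3

3


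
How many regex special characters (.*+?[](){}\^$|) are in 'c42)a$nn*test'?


Regex special characters are: . * + ? [ ] ( ) { } \ ^ $ |
Scanning 'c42)a$nn*test':
  pos 3: ')' -> SPECIAL
  pos 5: '$' -> SPECIAL
  pos 8: '*' -> SPECIAL
Special chars found: [')', '$', '*']
Total: 3

3


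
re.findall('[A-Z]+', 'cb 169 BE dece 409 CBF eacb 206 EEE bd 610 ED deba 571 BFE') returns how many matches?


Pattern '[A-Z]+' finds one or more uppercase letters.
Text: 'cb 169 BE dece 409 CBF eacb 206 EEE bd 610 ED deba 571 BFE'
Scanning for matches:
  Match 1: 'BE'
  Match 2: 'CBF'
  Match 3: 'EEE'
  Match 4: 'ED'
  Match 5: 'BFE'
Total matches: 5

5


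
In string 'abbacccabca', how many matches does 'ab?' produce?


Pattern 'ab?' matches 'a' optionally followed by 'b'.
String: 'abbacccabca'
Scanning left to right for 'a' then checking next char:
  Match 1: 'ab' (a followed by b)
  Match 2: 'a' (a not followed by b)
  Match 3: 'ab' (a followed by b)
  Match 4: 'a' (a not followed by b)
Total matches: 4

4


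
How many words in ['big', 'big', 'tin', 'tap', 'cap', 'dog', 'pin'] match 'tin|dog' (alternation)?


Alternation 'tin|dog' matches either 'tin' or 'dog'.
Checking each word:
  'big' -> no
  'big' -> no
  'tin' -> MATCH
  'tap' -> no
  'cap' -> no
  'dog' -> MATCH
  'pin' -> no
Matches: ['tin', 'dog']
Count: 2

2


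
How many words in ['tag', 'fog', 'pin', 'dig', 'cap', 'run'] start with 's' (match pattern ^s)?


Pattern ^s anchors to start of word. Check which words begin with 's':
  'tag' -> no
  'fog' -> no
  'pin' -> no
  'dig' -> no
  'cap' -> no
  'run' -> no
Matching words: []
Count: 0

0


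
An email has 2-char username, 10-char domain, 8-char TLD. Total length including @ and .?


An email address has format: username@domain.tld
Username length: 2
'@' character: 1
Domain length: 10
'.' character: 1
TLD length: 8
Total = 2 + 1 + 10 + 1 + 8 = 22

22


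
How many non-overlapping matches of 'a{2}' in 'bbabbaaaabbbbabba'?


Pattern 'a{2}' matches exactly 2 consecutive a's (greedy, non-overlapping).
String: 'bbabbaaaabbbbabba'
Scanning for runs of a's:
  Run at pos 2: 'a' (length 1) -> 0 match(es)
  Run at pos 5: 'aaaa' (length 4) -> 2 match(es)
  Run at pos 13: 'a' (length 1) -> 0 match(es)
  Run at pos 16: 'a' (length 1) -> 0 match(es)
Matches found: ['aa', 'aa']
Total: 2

2


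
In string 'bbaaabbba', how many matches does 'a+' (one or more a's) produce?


Pattern 'a+' matches one or more consecutive a's.
String: 'bbaaabbba'
Scanning for runs of a:
  Match 1: 'aaa' (length 3)
  Match 2: 'a' (length 1)
Total matches: 2

2


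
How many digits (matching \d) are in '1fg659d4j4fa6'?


\d matches any digit 0-9.
Scanning '1fg659d4j4fa6':
  pos 0: '1' -> DIGIT
  pos 3: '6' -> DIGIT
  pos 4: '5' -> DIGIT
  pos 5: '9' -> DIGIT
  pos 7: '4' -> DIGIT
  pos 9: '4' -> DIGIT
  pos 12: '6' -> DIGIT
Digits found: ['1', '6', '5', '9', '4', '4', '6']
Total: 7

7


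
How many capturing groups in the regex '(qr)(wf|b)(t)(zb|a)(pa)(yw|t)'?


To count capturing groups, count each '(' that starts a group.
Pattern: '(qr)(wf|b)(t)(zb|a)(pa)(yw|t)'
Walking through the pattern:
  Position 0: '(' -> group #1
  Position 4: '(' -> group #2
  Position 10: '(' -> group #3
  Position 13: '(' -> group #4
  Position 19: '(' -> group #5
  Position 23: '(' -> group #6
Total capturing groups: 6

6


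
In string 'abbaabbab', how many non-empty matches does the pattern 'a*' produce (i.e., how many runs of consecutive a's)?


Pattern 'a*' matches zero or more a's. We want non-empty runs of consecutive a's.
String: 'abbaabbab'
Walking through the string to find runs of a's:
  Run 1: positions 0-0 -> 'a'
  Run 2: positions 3-4 -> 'aa'
  Run 3: positions 7-7 -> 'a'
Non-empty runs found: ['a', 'aa', 'a']
Count: 3

3


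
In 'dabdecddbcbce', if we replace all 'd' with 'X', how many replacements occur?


re.sub('d', 'X', text) replaces every occurrence of 'd' with 'X'.
Text: 'dabdecddbcbce'
Scanning for 'd':
  pos 0: 'd' -> replacement #1
  pos 3: 'd' -> replacement #2
  pos 6: 'd' -> replacement #3
  pos 7: 'd' -> replacement #4
Total replacements: 4

4


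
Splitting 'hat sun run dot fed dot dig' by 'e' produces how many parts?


Splitting by 'e' breaks the string at each occurrence of the separator.
Text: 'hat sun run dot fed dot dig'
Parts after split:
  Part 1: 'hat sun run dot f'
  Part 2: 'd dot dig'
Total parts: 2

2


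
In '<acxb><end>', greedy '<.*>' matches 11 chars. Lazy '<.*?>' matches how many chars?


Greedy '<.*>' tries to match as MUCH as possible.
Lazy '<.*?>' tries to match as LITTLE as possible.

String: '<acxb><end>'
Greedy '<.*>' starts at first '<' and extends to the LAST '>': '<acxb><end>' (11 chars)
Lazy '<.*?>' starts at first '<' and stops at the FIRST '>': '<acxb>' (6 chars)

6


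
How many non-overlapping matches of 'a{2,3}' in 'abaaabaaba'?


Pattern 'a{2,3}' matches between 2 and 3 consecutive a's (greedy).
String: 'abaaabaaba'
Finding runs of a's and applying greedy matching:
  Run at pos 0: 'a' (length 1)
  Run at pos 2: 'aaa' (length 3)
  Run at pos 6: 'aa' (length 2)
  Run at pos 9: 'a' (length 1)
Matches: ['aaa', 'aa']
Count: 2

2


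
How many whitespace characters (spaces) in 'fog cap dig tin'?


\s matches whitespace characters (spaces, tabs, etc.).
Text: 'fog cap dig tin'
This text has 4 words separated by spaces.
Number of spaces = number of words - 1 = 4 - 1 = 3

3


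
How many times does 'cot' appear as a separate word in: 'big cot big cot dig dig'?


Scanning each word for exact match 'cot':
  Word 1: 'big' -> no
  Word 2: 'cot' -> MATCH
  Word 3: 'big' -> no
  Word 4: 'cot' -> MATCH
  Word 5: 'dig' -> no
  Word 6: 'dig' -> no
Total matches: 2

2


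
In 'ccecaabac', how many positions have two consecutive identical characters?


Looking for consecutive identical characters in 'ccecaabac':
  pos 0-1: 'c' vs 'c' -> MATCH ('cc')
  pos 1-2: 'c' vs 'e' -> different
  pos 2-3: 'e' vs 'c' -> different
  pos 3-4: 'c' vs 'a' -> different
  pos 4-5: 'a' vs 'a' -> MATCH ('aa')
  pos 5-6: 'a' vs 'b' -> different
  pos 6-7: 'b' vs 'a' -> different
  pos 7-8: 'a' vs 'c' -> different
Consecutive identical pairs: ['cc', 'aa']
Count: 2

2


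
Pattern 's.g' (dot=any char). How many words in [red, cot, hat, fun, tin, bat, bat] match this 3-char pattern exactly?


Pattern 's.g' means: starts with 's', any single char, ends with 'g'.
Checking each word (must be exactly 3 chars):
  'red' (len=3): no
  'cot' (len=3): no
  'hat' (len=3): no
  'fun' (len=3): no
  'tin' (len=3): no
  'bat' (len=3): no
  'bat' (len=3): no
Matching words: []
Total: 0

0


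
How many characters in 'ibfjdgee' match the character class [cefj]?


Character class [cefj] matches any of: {c, e, f, j}
Scanning string 'ibfjdgee' character by character:
  pos 0: 'i' -> no
  pos 1: 'b' -> no
  pos 2: 'f' -> MATCH
  pos 3: 'j' -> MATCH
  pos 4: 'd' -> no
  pos 5: 'g' -> no
  pos 6: 'e' -> MATCH
  pos 7: 'e' -> MATCH
Total matches: 4

4


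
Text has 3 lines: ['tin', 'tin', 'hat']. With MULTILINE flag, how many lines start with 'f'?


With MULTILINE flag, ^ matches the start of each line.
Lines: ['tin', 'tin', 'hat']
Checking which lines start with 'f':
  Line 1: 'tin' -> no
  Line 2: 'tin' -> no
  Line 3: 'hat' -> no
Matching lines: []
Count: 0

0


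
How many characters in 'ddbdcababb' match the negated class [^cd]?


Negated class [^cd] matches any char NOT in {c, d}
Scanning 'ddbdcababb':
  pos 0: 'd' -> no (excluded)
  pos 1: 'd' -> no (excluded)
  pos 2: 'b' -> MATCH
  pos 3: 'd' -> no (excluded)
  pos 4: 'c' -> no (excluded)
  pos 5: 'a' -> MATCH
  pos 6: 'b' -> MATCH
  pos 7: 'a' -> MATCH
  pos 8: 'b' -> MATCH
  pos 9: 'b' -> MATCH
Total matches: 6

6


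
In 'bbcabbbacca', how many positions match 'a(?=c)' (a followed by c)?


Lookahead 'a(?=c)' matches 'a' only when followed by 'c'.
String: 'bbcabbbacca'
Checking each position where char is 'a':
  pos 3: 'a' -> no (next='b')
  pos 7: 'a' -> MATCH (next='c')
Matching positions: [7]
Count: 1

1


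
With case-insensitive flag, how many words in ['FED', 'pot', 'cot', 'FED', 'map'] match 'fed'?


Case-insensitive matching: compare each word's lowercase form to 'fed'.
  'FED' -> lower='fed' -> MATCH
  'pot' -> lower='pot' -> no
  'cot' -> lower='cot' -> no
  'FED' -> lower='fed' -> MATCH
  'map' -> lower='map' -> no
Matches: ['FED', 'FED']
Count: 2

2


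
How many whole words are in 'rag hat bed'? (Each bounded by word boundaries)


Word boundaries (\b) mark the start/end of each word.
Text: 'rag hat bed'
Splitting by whitespace:
  Word 1: 'rag'
  Word 2: 'hat'
  Word 3: 'bed'
Total whole words: 3

3


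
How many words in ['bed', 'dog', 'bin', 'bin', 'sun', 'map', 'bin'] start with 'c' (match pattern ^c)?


Pattern ^c anchors to start of word. Check which words begin with 'c':
  'bed' -> no
  'dog' -> no
  'bin' -> no
  'bin' -> no
  'sun' -> no
  'map' -> no
  'bin' -> no
Matching words: []
Count: 0

0


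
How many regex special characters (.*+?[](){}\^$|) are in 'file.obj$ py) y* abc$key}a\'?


Regex special characters are: . * + ? [ ] ( ) { } \ ^ $ |
Scanning 'file.obj$ py) y* abc$key}a\':
  pos 4: '.' -> SPECIAL
  pos 8: '$' -> SPECIAL
  pos 12: ')' -> SPECIAL
  pos 15: '*' -> SPECIAL
  pos 20: '$' -> SPECIAL
  pos 24: '}' -> SPECIAL
  pos 26: '\' -> SPECIAL
Special chars found: ['.', '$', ')', '*', '$', '}', '\\']
Total: 7

7


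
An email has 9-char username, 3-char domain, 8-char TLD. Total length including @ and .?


An email address has format: username@domain.tld
Username length: 9
'@' character: 1
Domain length: 3
'.' character: 1
TLD length: 8
Total = 9 + 1 + 3 + 1 + 8 = 22

22


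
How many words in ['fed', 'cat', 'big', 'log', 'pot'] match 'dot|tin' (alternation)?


Alternation 'dot|tin' matches either 'dot' or 'tin'.
Checking each word:
  'fed' -> no
  'cat' -> no
  'big' -> no
  'log' -> no
  'pot' -> no
Matches: []
Count: 0

0


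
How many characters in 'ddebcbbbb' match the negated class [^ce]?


Negated class [^ce] matches any char NOT in {c, e}
Scanning 'ddebcbbbb':
  pos 0: 'd' -> MATCH
  pos 1: 'd' -> MATCH
  pos 2: 'e' -> no (excluded)
  pos 3: 'b' -> MATCH
  pos 4: 'c' -> no (excluded)
  pos 5: 'b' -> MATCH
  pos 6: 'b' -> MATCH
  pos 7: 'b' -> MATCH
  pos 8: 'b' -> MATCH
Total matches: 7

7


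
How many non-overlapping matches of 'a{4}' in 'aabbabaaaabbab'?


Pattern 'a{4}' matches exactly 4 consecutive a's (greedy, non-overlapping).
String: 'aabbabaaaabbab'
Scanning for runs of a's:
  Run at pos 0: 'aa' (length 2) -> 0 match(es)
  Run at pos 4: 'a' (length 1) -> 0 match(es)
  Run at pos 6: 'aaaa' (length 4) -> 1 match(es)
  Run at pos 12: 'a' (length 1) -> 0 match(es)
Matches found: ['aaaa']
Total: 1

1


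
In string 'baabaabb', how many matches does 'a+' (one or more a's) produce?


Pattern 'a+' matches one or more consecutive a's.
String: 'baabaabb'
Scanning for runs of a:
  Match 1: 'aa' (length 2)
  Match 2: 'aa' (length 2)
Total matches: 2

2


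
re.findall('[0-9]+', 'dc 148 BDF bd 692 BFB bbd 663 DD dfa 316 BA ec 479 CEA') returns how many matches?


Pattern '[0-9]+' finds one or more digits.
Text: 'dc 148 BDF bd 692 BFB bbd 663 DD dfa 316 BA ec 479 CEA'
Scanning for matches:
  Match 1: '148'
  Match 2: '692'
  Match 3: '663'
  Match 4: '316'
  Match 5: '479'
Total matches: 5

5


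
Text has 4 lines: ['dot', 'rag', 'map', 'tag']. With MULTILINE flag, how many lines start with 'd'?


With MULTILINE flag, ^ matches the start of each line.
Lines: ['dot', 'rag', 'map', 'tag']
Checking which lines start with 'd':
  Line 1: 'dot' -> MATCH
  Line 2: 'rag' -> no
  Line 3: 'map' -> no
  Line 4: 'tag' -> no
Matching lines: ['dot']
Count: 1

1


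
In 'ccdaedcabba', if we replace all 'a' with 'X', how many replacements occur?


re.sub('a', 'X', text) replaces every occurrence of 'a' with 'X'.
Text: 'ccdaedcabba'
Scanning for 'a':
  pos 3: 'a' -> replacement #1
  pos 7: 'a' -> replacement #2
  pos 10: 'a' -> replacement #3
Total replacements: 3

3


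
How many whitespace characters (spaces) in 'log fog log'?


\s matches whitespace characters (spaces, tabs, etc.).
Text: 'log fog log'
This text has 3 words separated by spaces.
Number of spaces = number of words - 1 = 3 - 1 = 2

2


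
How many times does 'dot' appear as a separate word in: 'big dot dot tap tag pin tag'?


Scanning each word for exact match 'dot':
  Word 1: 'big' -> no
  Word 2: 'dot' -> MATCH
  Word 3: 'dot' -> MATCH
  Word 4: 'tap' -> no
  Word 5: 'tag' -> no
  Word 6: 'pin' -> no
  Word 7: 'tag' -> no
Total matches: 2

2


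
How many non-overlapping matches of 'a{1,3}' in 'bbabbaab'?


Pattern 'a{1,3}' matches between 1 and 3 consecutive a's (greedy).
String: 'bbabbaab'
Finding runs of a's and applying greedy matching:
  Run at pos 2: 'a' (length 1)
  Run at pos 5: 'aa' (length 2)
Matches: ['a', 'aa']
Count: 2

2


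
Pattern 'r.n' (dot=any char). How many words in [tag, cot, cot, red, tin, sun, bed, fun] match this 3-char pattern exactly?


Pattern 'r.n' means: starts with 'r', any single char, ends with 'n'.
Checking each word (must be exactly 3 chars):
  'tag' (len=3): no
  'cot' (len=3): no
  'cot' (len=3): no
  'red' (len=3): no
  'tin' (len=3): no
  'sun' (len=3): no
  'bed' (len=3): no
  'fun' (len=3): no
Matching words: []
Total: 0

0


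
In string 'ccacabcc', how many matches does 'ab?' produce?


Pattern 'ab?' matches 'a' optionally followed by 'b'.
String: 'ccacabcc'
Scanning left to right for 'a' then checking next char:
  Match 1: 'a' (a not followed by b)
  Match 2: 'ab' (a followed by b)
Total matches: 2

2


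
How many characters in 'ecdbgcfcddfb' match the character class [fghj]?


Character class [fghj] matches any of: {f, g, h, j}
Scanning string 'ecdbgcfcddfb' character by character:
  pos 0: 'e' -> no
  pos 1: 'c' -> no
  pos 2: 'd' -> no
  pos 3: 'b' -> no
  pos 4: 'g' -> MATCH
  pos 5: 'c' -> no
  pos 6: 'f' -> MATCH
  pos 7: 'c' -> no
  pos 8: 'd' -> no
  pos 9: 'd' -> no
  pos 10: 'f' -> MATCH
  pos 11: 'b' -> no
Total matches: 3

3


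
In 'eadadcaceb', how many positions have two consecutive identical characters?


Looking for consecutive identical characters in 'eadadcaceb':
  pos 0-1: 'e' vs 'a' -> different
  pos 1-2: 'a' vs 'd' -> different
  pos 2-3: 'd' vs 'a' -> different
  pos 3-4: 'a' vs 'd' -> different
  pos 4-5: 'd' vs 'c' -> different
  pos 5-6: 'c' vs 'a' -> different
  pos 6-7: 'a' vs 'c' -> different
  pos 7-8: 'c' vs 'e' -> different
  pos 8-9: 'e' vs 'b' -> different
Consecutive identical pairs: []
Count: 0

0


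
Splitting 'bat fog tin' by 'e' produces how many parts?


Splitting by 'e' breaks the string at each occurrence of the separator.
Text: 'bat fog tin'
Parts after split:
  Part 1: 'bat fog tin'
Total parts: 1

1


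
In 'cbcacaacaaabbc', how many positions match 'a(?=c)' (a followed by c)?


Lookahead 'a(?=c)' matches 'a' only when followed by 'c'.
String: 'cbcacaacaaabbc'
Checking each position where char is 'a':
  pos 3: 'a' -> MATCH (next='c')
  pos 5: 'a' -> no (next='a')
  pos 6: 'a' -> MATCH (next='c')
  pos 8: 'a' -> no (next='a')
  pos 9: 'a' -> no (next='a')
  pos 10: 'a' -> no (next='b')
Matching positions: [3, 6]
Count: 2

2


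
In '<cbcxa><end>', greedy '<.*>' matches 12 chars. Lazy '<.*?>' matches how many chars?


Greedy '<.*>' tries to match as MUCH as possible.
Lazy '<.*?>' tries to match as LITTLE as possible.

String: '<cbcxa><end>'
Greedy '<.*>' starts at first '<' and extends to the LAST '>': '<cbcxa><end>' (12 chars)
Lazy '<.*?>' starts at first '<' and stops at the FIRST '>': '<cbcxa>' (7 chars)

7
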